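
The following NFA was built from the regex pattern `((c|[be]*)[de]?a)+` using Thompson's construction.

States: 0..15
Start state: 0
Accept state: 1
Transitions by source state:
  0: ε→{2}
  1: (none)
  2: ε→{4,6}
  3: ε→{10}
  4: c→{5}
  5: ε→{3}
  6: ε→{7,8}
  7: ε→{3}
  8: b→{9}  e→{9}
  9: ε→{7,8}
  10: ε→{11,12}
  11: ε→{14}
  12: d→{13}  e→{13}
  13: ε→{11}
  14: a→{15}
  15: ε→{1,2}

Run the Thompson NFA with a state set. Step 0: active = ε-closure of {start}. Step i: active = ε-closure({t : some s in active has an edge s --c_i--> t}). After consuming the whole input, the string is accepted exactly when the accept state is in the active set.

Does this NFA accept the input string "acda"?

Answer: ACCEPT

Derivation:
initial (ε-close {0}): {0,2,3,4,6,7,8,10,11,12,14}
'a' @ 1: {1,2,3,4,6,7,8,10,11,12,14,15}  (accept∈set)
'c' @ 2: {3,5,10,11,12,14}
'd' @ 3: {11,13,14}
'a' @ 4: {1,2,3,4,6,7,8,10,11,12,14,15}  (accept∈set)
end set {1,2,3,4,6,7,8,10,11,12,14,15} — state 1 in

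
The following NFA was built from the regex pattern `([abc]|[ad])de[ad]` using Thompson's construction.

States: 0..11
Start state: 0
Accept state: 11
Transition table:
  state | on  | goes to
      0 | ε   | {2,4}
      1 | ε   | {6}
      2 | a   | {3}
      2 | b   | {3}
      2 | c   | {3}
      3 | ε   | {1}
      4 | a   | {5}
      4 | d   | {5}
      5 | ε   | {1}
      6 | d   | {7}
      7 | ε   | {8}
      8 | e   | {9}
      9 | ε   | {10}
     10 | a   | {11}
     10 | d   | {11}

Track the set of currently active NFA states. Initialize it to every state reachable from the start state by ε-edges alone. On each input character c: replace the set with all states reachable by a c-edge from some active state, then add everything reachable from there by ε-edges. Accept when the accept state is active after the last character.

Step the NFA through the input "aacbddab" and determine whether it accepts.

Answer: REJECT

Steps:
initial (ε-close {0}): {0,2,4}
'a' @ 1: {1,3,5,6}
'a' @ 2: {}  — state set empty
rest 'cbddab' ignored (set empty)
final: {}; accept 11 not in set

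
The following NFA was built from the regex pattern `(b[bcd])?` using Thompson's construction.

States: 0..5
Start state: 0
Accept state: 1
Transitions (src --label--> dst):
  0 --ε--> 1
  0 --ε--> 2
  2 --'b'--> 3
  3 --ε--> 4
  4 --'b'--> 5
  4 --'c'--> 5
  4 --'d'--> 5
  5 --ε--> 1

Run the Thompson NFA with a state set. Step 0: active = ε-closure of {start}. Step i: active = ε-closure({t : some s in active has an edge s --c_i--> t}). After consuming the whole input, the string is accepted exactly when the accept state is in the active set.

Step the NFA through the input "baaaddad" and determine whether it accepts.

Answer: REJECT

Steps:
initial (ε-close {0}): {0,1,2}
'b' @ 1: {3,4}
'a' @ 2: {}  — state set empty
rest 'aaddad' ignored (set empty)
after full input: {}  (accept=1 not in)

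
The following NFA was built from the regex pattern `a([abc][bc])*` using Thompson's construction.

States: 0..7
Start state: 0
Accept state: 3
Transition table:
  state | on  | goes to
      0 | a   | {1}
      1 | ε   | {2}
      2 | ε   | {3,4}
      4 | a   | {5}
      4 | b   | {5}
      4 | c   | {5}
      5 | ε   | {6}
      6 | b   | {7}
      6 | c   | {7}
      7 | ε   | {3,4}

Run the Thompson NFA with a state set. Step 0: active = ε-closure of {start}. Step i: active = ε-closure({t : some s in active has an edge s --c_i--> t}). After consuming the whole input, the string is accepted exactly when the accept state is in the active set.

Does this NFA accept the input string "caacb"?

start: ε-closure({0}) = {0}
'c' @ 1: {}  — dead — no transitions
rest 'aacb' ignored (set empty)
end set {} — state 3 not in

Answer: REJECT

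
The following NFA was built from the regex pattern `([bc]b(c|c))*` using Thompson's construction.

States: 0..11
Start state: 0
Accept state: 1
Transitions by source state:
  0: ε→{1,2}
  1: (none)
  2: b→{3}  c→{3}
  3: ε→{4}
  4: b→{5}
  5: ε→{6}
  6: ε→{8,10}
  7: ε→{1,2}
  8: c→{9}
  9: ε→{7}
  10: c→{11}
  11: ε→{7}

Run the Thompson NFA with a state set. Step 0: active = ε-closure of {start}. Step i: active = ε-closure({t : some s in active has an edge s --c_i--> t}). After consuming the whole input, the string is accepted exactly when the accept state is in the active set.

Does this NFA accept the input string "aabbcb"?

initial (ε-close {0}): {0,1,2}
'a' @ 1: {}  — no active states
rest 'abbcb' ignored (set empty)
after full input: {}  (accept=1 not in)

Answer: REJECT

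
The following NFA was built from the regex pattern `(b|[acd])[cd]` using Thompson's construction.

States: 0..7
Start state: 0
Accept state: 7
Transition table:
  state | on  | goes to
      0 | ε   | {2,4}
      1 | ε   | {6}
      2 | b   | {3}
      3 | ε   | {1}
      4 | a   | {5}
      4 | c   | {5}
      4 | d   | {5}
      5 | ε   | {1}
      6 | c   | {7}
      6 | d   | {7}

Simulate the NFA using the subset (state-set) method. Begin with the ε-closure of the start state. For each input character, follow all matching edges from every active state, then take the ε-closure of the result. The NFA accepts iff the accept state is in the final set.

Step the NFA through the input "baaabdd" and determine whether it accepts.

initial (ε-close {0}): {0,2,4}
'b' @ 1: {1,3,6}
'a' @ 2: {}  — dead — no transitions
rest 'aabdd' ignored (set empty)
end set {} — state 7 not in

Answer: REJECT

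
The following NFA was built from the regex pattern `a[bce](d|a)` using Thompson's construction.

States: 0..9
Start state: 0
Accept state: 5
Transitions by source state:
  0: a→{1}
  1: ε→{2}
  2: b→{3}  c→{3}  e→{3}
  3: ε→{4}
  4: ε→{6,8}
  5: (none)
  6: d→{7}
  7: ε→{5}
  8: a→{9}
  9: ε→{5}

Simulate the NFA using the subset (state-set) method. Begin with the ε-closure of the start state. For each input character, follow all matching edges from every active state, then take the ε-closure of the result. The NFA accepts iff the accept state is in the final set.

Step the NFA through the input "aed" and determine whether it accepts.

initial (ε-close {0}): {0}
'a' @ 1: {1,2}
'e' @ 2: {3,4,6,8}
'd' @ 3: {5,7}  ✓accept
final: {5,7}; accept 5 in set

Answer: ACCEPT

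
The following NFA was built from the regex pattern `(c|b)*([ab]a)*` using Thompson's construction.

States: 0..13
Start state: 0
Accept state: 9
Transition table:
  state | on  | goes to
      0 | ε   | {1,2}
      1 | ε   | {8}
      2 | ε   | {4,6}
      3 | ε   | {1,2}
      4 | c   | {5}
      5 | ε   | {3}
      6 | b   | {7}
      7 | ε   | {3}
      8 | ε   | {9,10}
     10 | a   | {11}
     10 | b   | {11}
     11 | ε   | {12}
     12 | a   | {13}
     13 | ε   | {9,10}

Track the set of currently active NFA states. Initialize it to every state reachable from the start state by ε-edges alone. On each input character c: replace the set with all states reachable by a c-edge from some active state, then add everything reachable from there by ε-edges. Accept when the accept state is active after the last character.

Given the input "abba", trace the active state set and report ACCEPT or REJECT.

initial (ε-close {0}): {0,1,2,4,6,8,9,10}
'a' @ 1: {11,12}
'b' @ 2: {}  — dead — no transitions
rest 'ba' ignored (set empty)
final: {}; accept 9 not in set

Answer: REJECT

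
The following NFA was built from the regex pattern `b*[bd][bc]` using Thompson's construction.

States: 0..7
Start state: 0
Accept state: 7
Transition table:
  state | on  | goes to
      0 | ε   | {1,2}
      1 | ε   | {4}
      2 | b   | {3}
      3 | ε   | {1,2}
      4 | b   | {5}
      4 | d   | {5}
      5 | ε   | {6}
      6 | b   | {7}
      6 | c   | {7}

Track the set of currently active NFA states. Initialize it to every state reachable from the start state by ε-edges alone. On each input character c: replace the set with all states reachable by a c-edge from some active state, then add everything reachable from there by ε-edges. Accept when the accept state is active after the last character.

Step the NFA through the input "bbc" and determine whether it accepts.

S₀ = ε-closure({0}) = {0,1,2,4}
'b' @ 1: {1,2,3,4,5,6}
'b' @ 2: {1,2,3,4,5,6,7}  [accepting]
'c' @ 3: {7}  [accepting]
end set {7} — state 7 in

Answer: ACCEPT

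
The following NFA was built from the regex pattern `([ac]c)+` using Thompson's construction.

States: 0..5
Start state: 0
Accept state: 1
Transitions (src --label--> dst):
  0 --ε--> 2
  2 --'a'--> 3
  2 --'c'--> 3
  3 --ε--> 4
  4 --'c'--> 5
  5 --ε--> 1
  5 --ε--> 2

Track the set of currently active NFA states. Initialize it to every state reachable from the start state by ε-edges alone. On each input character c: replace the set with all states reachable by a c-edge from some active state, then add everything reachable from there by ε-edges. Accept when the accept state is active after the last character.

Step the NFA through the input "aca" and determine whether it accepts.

Answer: REJECT

Derivation:
initial (ε-close {0}): {0,2}
'a' @ 1: {3,4}
'c' @ 2: {1,2,5}  [accepting]
'a' @ 3: {3,4}
final: {3,4}; accept 1 not in set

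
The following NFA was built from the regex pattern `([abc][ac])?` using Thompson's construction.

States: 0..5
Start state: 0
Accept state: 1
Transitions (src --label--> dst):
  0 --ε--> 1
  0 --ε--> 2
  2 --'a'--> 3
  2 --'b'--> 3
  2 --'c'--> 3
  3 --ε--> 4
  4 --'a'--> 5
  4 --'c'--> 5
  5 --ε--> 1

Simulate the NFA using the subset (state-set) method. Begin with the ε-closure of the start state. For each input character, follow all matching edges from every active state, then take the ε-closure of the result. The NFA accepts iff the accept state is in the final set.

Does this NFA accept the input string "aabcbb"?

S₀ = ε-closure({0}) = {0,1,2}
'a' @ 1: {3,4}
'a' @ 2: {1,5}  (accept∈set)
'b' @ 3: {}  — state set empty
rest 'cbb' ignored (set empty)
final: {}; accept 1 not in set

Answer: REJECT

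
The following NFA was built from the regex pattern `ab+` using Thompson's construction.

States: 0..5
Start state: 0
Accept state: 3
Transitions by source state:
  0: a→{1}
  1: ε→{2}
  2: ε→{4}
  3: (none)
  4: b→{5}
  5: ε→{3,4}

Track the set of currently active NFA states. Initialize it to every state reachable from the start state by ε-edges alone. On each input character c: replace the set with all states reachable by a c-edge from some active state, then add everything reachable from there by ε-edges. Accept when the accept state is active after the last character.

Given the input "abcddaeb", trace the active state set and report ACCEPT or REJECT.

Answer: REJECT

Steps:
S₀ = ε-closure({0}) = {0}
'a' @ 1: {1,2,4}
'b' @ 2: {3,4,5}  [accepting]
'c' @ 3: {}  — state set empty
rest 'ddaeb' ignored (set empty)
end set {} — state 3 not in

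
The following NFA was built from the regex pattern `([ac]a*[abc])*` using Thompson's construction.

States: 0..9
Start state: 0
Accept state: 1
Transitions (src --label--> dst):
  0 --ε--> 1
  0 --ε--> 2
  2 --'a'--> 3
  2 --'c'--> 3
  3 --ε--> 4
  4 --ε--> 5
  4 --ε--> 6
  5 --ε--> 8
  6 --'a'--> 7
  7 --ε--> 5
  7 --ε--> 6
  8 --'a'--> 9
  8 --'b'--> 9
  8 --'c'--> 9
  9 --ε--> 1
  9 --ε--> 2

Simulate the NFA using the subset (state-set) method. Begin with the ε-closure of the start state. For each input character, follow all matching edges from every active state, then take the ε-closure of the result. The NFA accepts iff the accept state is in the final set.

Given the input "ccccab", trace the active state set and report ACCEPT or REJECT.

Answer: ACCEPT

Derivation:
initial (ε-close {0}): {0,1,2}
'c' @ 1: {3,4,5,6,8}
'c' @ 2: {1,2,9}  [accepting]
'c' @ 3: {3,4,5,6,8}
'c' @ 4: {1,2,9}  [accepting]
'a' @ 5: {3,4,5,6,8}
'b' @ 6: {1,2,9}  [accepting]
end set {1,2,9} — state 1 in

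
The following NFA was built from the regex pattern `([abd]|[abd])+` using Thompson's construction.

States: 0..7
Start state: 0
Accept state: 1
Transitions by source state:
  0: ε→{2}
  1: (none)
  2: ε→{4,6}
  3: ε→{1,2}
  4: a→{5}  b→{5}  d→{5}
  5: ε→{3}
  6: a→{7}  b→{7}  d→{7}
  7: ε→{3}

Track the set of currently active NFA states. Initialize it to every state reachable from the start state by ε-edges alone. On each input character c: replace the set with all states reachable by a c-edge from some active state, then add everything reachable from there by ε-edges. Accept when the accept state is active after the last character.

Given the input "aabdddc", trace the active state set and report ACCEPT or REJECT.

Answer: REJECT

Derivation:
S₀ = ε-closure({0}) = {0,2,4,6}
'a' @ 1: {1,2,3,4,5,6,7}  [accepting]
'a' @ 2: {1,2,3,4,5,6,7}  [accepting]
'b' @ 3: {1,2,3,4,5,6,7}  [accepting]
'd' @ 4: {1,2,3,4,5,6,7}  [accepting]
'd' @ 5: {1,2,3,4,5,6,7}  [accepting]
'd' @ 6: {1,2,3,4,5,6,7}  [accepting]
'c' @ 7: {}  — no active states
after full input: {}  (accept=1 not in)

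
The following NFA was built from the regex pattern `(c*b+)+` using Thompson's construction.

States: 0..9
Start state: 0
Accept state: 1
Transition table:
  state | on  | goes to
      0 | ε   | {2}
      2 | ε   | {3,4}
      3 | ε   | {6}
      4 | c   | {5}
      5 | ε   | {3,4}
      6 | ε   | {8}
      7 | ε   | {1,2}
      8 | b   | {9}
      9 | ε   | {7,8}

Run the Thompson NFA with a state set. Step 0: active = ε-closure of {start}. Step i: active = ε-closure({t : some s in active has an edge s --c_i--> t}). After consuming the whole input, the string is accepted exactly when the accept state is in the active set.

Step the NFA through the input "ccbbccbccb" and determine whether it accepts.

start: ε-closure({0}) = {0,2,3,4,6,8}
'c' @ 1: {3,4,5,6,8}
'c' @ 2: {3,4,5,6,8}
'b' @ 3: {1,2,3,4,6,7,8,9}  [accepting]
'b' @ 4: {1,2,3,4,6,7,8,9}  [accepting]
'c' @ 5: {3,4,5,6,8}
'c' @ 6: {3,4,5,6,8}
'b' @ 7: {1,2,3,4,6,7,8,9}  [accepting]
'c' @ 8: {3,4,5,6,8}
'c' @ 9: {3,4,5,6,8}
'b' @ 10: {1,2,3,4,6,7,8,9}  [accepting]
after full input: {1,2,3,4,6,7,8,9}  (accept=1 in)

Answer: ACCEPT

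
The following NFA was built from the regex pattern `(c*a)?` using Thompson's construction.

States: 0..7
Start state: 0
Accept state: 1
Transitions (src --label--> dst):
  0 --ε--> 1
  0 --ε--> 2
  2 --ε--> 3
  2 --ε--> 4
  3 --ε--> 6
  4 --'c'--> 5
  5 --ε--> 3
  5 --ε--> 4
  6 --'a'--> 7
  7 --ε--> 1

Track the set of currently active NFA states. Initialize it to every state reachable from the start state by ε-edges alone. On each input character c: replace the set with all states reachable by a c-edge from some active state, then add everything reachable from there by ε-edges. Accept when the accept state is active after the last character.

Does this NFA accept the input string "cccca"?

Answer: ACCEPT

Trace:
initial (ε-close {0}): {0,1,2,3,4,6}
'c' @ 1: {3,4,5,6}
'c' @ 2: {3,4,5,6}
'c' @ 3: {3,4,5,6}
'c' @ 4: {3,4,5,6}
'a' @ 5: {1,7}  ✓accept
after full input: {1,7}  (accept=1 in)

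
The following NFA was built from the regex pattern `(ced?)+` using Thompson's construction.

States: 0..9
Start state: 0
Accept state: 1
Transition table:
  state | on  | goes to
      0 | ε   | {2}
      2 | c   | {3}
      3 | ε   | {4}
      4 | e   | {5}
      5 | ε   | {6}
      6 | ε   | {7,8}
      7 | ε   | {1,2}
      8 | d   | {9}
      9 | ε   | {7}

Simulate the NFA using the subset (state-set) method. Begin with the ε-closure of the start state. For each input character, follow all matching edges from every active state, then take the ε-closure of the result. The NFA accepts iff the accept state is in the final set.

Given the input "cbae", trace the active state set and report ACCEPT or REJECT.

start: ε-closure({0}) = {0,2}
'c' @ 1: {3,4}
'b' @ 2: {}  — no active states
rest 'ae' ignored (set empty)
end set {} — state 1 not in

Answer: REJECT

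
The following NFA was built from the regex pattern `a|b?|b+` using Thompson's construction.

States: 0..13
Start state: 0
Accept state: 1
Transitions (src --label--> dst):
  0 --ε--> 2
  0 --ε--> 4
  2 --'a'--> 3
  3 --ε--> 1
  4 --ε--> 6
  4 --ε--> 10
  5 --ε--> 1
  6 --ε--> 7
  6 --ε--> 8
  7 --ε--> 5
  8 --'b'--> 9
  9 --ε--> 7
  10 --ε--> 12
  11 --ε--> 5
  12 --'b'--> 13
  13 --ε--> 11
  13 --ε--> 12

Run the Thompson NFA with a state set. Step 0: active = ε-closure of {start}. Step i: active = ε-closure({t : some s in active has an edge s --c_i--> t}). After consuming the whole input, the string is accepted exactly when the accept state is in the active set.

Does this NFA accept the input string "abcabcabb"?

Answer: REJECT

Steps:
start: ε-closure({0}) = {0,1,2,4,5,6,7,8,10,12}
'a' @ 1: {1,3}  (accept∈set)
'b' @ 2: {}  — no active states
rest 'cabcabb' ignored (set empty)
after full input: {}  (accept=1 not in)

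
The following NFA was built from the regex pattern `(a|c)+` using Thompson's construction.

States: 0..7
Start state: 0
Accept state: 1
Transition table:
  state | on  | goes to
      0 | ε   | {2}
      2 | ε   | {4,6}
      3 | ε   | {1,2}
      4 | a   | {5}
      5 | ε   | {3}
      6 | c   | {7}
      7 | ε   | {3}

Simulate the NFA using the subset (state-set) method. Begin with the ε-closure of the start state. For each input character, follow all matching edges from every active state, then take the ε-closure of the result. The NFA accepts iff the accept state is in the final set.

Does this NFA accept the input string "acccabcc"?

Answer: REJECT

Derivation:
start: ε-closure({0}) = {0,2,4,6}
'a' @ 1: {1,2,3,4,5,6}  [accepting]
'c' @ 2: {1,2,3,4,6,7}  [accepting]
'c' @ 3: {1,2,3,4,6,7}  [accepting]
'c' @ 4: {1,2,3,4,6,7}  [accepting]
'a' @ 5: {1,2,3,4,5,6}  [accepting]
'b' @ 6: {}  — dead — no transitions
rest 'cc' ignored (set empty)
after full input: {}  (accept=1 not in)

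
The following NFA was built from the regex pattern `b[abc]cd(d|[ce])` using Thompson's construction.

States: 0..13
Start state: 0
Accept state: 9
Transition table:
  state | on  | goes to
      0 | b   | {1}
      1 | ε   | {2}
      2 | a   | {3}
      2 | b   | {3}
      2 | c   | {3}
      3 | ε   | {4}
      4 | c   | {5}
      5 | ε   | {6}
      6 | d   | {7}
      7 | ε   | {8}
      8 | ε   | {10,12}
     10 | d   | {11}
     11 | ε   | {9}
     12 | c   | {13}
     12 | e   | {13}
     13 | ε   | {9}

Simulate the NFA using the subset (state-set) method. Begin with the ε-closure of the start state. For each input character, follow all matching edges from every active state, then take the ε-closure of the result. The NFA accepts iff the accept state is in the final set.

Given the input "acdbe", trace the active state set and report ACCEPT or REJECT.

Answer: REJECT

Steps:
initial (ε-close {0}): {0}
'a' @ 1: {}  — dead — no transitions
rest 'cdbe' ignored (set empty)
end set {} — state 9 not in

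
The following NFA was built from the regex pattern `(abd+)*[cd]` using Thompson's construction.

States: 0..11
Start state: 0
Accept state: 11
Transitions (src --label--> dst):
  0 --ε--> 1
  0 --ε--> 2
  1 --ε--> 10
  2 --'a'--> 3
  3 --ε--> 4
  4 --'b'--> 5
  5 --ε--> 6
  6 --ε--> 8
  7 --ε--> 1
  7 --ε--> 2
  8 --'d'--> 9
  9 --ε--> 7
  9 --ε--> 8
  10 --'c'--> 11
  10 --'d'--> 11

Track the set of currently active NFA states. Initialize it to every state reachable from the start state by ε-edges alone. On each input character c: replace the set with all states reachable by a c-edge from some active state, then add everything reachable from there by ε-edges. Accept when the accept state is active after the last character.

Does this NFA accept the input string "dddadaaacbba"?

initial (ε-close {0}): {0,1,2,10}
'd' @ 1: {11}  ✓accept
'd' @ 2: {}  — dead — no transitions
rest 'dadaaacbba' ignored (set empty)
end set {} — state 11 not in

Answer: REJECT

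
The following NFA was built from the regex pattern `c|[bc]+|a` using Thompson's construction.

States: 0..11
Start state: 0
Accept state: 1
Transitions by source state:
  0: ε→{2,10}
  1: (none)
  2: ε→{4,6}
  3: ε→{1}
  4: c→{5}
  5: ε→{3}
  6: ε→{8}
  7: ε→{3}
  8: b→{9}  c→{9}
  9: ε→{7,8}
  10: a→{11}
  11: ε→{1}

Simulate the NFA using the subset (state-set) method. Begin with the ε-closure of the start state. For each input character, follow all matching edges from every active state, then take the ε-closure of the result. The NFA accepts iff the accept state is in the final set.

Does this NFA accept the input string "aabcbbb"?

start: ε-closure({0}) = {0,2,4,6,8,10}
'a' @ 1: {1,11}  (accept∈set)
'a' @ 2: {}  — state set empty
rest 'bcbbb' ignored (set empty)
final: {}; accept 1 not in set

Answer: REJECT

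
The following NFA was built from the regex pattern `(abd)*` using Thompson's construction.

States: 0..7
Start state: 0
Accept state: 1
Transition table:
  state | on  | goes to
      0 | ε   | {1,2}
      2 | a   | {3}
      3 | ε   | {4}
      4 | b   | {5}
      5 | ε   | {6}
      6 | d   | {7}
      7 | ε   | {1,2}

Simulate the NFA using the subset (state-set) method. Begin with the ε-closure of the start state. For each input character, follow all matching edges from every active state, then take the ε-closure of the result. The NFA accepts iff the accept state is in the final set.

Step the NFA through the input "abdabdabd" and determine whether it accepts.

Answer: ACCEPT

Derivation:
S₀ = ε-closure({0}) = {0,1,2}
'a' @ 1: {3,4}
'b' @ 2: {5,6}
'd' @ 3: {1,2,7}  ✓accept
'a' @ 4: {3,4}
'b' @ 5: {5,6}
'd' @ 6: {1,2,7}  ✓accept
'a' @ 7: {3,4}
'b' @ 8: {5,6}
'd' @ 9: {1,2,7}  ✓accept
end set {1,2,7} — state 1 in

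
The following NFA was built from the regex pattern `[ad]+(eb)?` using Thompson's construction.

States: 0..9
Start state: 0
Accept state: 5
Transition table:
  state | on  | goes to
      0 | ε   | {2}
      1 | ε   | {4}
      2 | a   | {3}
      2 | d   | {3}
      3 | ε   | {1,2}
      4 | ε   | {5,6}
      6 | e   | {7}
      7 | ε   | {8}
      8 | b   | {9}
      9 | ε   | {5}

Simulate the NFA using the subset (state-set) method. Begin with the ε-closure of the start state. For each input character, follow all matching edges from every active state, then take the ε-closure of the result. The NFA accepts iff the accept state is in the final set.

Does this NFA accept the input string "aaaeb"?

Answer: ACCEPT

Derivation:
initial (ε-close {0}): {0,2}
'a' @ 1: {1,2,3,4,5,6}  ✓accept
'a' @ 2: {1,2,3,4,5,6}  ✓accept
'a' @ 3: {1,2,3,4,5,6}  ✓accept
'e' @ 4: {7,8}
'b' @ 5: {5,9}  ✓accept
final: {5,9}; accept 5 in set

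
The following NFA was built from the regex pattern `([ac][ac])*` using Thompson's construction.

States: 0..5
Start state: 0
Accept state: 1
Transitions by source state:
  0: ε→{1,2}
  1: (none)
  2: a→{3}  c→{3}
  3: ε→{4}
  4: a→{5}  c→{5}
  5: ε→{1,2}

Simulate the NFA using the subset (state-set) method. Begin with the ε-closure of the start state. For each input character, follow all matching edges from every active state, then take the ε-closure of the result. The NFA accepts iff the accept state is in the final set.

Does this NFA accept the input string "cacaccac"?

start: ε-closure({0}) = {0,1,2}
'c' @ 1: {3,4}
'a' @ 2: {1,2,5}  ✓accept
'c' @ 3: {3,4}
'a' @ 4: {1,2,5}  ✓accept
'c' @ 5: {3,4}
'c' @ 6: {1,2,5}  ✓accept
'a' @ 7: {3,4}
'c' @ 8: {1,2,5}  ✓accept
final: {1,2,5}; accept 1 in set

Answer: ACCEPT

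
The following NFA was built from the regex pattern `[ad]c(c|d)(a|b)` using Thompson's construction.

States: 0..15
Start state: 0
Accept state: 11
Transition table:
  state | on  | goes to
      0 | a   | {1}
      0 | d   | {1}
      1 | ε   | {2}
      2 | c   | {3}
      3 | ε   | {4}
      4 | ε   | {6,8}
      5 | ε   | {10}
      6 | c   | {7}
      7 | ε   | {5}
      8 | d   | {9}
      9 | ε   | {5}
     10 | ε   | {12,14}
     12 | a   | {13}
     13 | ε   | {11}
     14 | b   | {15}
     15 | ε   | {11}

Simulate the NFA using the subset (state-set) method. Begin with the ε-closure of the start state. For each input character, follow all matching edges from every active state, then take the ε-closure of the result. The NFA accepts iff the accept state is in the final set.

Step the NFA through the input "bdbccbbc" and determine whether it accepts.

initial (ε-close {0}): {0}
'b' @ 1: {}  — state set empty
rest 'dbccbbc' ignored (set empty)
after full input: {}  (accept=11 not in)

Answer: REJECT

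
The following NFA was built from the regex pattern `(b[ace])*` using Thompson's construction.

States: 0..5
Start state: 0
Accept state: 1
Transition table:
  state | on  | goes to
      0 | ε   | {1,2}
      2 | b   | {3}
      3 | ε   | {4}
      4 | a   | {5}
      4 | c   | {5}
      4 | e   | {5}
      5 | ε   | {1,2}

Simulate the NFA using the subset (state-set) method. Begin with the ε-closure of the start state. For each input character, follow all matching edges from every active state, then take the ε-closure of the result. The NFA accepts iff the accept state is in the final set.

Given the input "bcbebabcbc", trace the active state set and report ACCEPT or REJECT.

Answer: ACCEPT

Steps:
start: ε-closure({0}) = {0,1,2}
'b' @ 1: {3,4}
'c' @ 2: {1,2,5}  (accept∈set)
'b' @ 3: {3,4}
'e' @ 4: {1,2,5}  (accept∈set)
'b' @ 5: {3,4}
'a' @ 6: {1,2,5}  (accept∈set)
'b' @ 7: {3,4}
'c' @ 8: {1,2,5}  (accept∈set)
'b' @ 9: {3,4}
'c' @ 10: {1,2,5}  (accept∈set)
after full input: {1,2,5}  (accept=1 in)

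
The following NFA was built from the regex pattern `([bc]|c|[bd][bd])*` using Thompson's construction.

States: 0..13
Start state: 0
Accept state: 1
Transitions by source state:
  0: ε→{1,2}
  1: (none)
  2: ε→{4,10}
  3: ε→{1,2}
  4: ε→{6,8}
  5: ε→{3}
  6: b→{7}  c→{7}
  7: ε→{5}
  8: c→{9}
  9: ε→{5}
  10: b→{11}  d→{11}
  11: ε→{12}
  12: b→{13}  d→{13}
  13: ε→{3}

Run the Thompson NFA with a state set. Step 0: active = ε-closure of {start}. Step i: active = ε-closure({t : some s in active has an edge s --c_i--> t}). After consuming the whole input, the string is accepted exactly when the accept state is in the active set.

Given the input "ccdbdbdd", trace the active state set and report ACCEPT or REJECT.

Answer: ACCEPT

Steps:
start: ε-closure({0}) = {0,1,2,4,6,8,10}
'c' @ 1: {1,2,3,4,5,6,7,8,9,10}  [accepting]
'c' @ 2: {1,2,3,4,5,6,7,8,9,10}  [accepting]
'd' @ 3: {11,12}
'b' @ 4: {1,2,3,4,6,8,10,13}  [accepting]
'd' @ 5: {11,12}
'b' @ 6: {1,2,3,4,6,8,10,13}  [accepting]
'd' @ 7: {11,12}
'd' @ 8: {1,2,3,4,6,8,10,13}  [accepting]
end set {1,2,3,4,6,8,10,13} — state 1 in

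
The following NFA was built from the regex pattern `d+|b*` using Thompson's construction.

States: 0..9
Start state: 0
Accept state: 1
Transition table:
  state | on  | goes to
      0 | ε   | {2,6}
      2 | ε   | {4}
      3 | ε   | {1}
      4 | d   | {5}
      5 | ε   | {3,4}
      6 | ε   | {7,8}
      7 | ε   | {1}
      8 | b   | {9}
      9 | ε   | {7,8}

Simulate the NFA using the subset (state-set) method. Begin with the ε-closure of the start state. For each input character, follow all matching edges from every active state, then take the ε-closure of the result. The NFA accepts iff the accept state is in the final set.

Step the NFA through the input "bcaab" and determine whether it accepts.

S₀ = ε-closure({0}) = {0,1,2,4,6,7,8}
'b' @ 1: {1,7,8,9}  ✓accept
'c' @ 2: {}  — no active states
rest 'aab' ignored (set empty)
final: {}; accept 1 not in set

Answer: REJECT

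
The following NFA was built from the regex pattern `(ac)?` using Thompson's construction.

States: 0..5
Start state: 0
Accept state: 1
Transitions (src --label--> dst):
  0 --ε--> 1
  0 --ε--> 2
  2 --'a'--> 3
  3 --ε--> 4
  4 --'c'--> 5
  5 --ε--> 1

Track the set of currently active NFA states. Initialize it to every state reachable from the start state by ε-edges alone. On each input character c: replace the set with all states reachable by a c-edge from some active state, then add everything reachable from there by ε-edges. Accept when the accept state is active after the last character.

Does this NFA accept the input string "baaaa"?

Answer: REJECT

Derivation:
S₀ = ε-closure({0}) = {0,1,2}
'b' @ 1: {}  — dead — no transitions
rest 'aaaa' ignored (set empty)
final: {}; accept 1 not in set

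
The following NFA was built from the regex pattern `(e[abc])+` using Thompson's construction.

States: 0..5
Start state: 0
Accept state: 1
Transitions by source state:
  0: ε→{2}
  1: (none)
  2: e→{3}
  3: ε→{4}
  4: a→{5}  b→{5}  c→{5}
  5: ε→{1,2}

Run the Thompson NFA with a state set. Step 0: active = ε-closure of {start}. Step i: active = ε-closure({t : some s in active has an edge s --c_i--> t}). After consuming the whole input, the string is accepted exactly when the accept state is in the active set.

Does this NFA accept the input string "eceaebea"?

S₀ = ε-closure({0}) = {0,2}
'e' @ 1: {3,4}
'c' @ 2: {1,2,5}  (accept∈set)
'e' @ 3: {3,4}
'a' @ 4: {1,2,5}  (accept∈set)
'e' @ 5: {3,4}
'b' @ 6: {1,2,5}  (accept∈set)
'e' @ 7: {3,4}
'a' @ 8: {1,2,5}  (accept∈set)
after full input: {1,2,5}  (accept=1 in)

Answer: ACCEPT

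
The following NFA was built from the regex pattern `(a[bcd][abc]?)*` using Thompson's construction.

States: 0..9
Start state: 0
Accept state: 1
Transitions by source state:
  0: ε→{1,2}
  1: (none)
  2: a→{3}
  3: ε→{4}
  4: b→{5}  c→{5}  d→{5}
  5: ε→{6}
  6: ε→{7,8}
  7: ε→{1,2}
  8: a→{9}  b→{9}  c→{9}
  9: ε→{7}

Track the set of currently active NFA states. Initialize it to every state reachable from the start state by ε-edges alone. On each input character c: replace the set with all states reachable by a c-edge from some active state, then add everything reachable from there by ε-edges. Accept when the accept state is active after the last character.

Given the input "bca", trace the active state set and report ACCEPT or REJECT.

Answer: REJECT

Steps:
start: ε-closure({0}) = {0,1,2}
'b' @ 1: {}  — dead — no transitions
rest 'ca' ignored (set empty)
end set {} — state 1 not in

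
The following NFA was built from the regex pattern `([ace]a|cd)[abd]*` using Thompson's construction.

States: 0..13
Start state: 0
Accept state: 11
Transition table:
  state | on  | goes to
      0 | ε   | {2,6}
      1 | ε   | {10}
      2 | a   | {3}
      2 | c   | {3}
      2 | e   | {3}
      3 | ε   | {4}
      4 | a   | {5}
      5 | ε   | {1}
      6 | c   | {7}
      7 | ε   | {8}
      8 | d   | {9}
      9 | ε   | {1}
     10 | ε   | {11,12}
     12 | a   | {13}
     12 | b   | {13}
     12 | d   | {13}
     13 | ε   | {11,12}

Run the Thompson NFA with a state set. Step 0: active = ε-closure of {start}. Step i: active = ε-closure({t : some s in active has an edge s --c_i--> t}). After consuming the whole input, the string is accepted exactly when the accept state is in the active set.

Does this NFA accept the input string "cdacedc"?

start: ε-closure({0}) = {0,2,6}
'c' @ 1: {3,4,7,8}
'd' @ 2: {1,9,10,11,12}  (accept∈set)
'a' @ 3: {11,12,13}  (accept∈set)
'c' @ 4: {}  — dead — no transitions
rest 'edc' ignored (set empty)
after full input: {}  (accept=11 not in)

Answer: REJECT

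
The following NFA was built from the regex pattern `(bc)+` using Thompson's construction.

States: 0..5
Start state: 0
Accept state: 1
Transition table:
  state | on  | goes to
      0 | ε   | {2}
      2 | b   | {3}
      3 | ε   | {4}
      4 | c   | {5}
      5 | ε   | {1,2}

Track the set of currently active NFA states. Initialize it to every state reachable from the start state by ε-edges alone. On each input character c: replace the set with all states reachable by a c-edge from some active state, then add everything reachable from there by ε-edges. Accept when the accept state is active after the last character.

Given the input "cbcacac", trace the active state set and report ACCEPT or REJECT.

start: ε-closure({0}) = {0,2}
'c' @ 1: {}  — state set empty
rest 'bcacac' ignored (set empty)
after full input: {}  (accept=1 not in)

Answer: REJECT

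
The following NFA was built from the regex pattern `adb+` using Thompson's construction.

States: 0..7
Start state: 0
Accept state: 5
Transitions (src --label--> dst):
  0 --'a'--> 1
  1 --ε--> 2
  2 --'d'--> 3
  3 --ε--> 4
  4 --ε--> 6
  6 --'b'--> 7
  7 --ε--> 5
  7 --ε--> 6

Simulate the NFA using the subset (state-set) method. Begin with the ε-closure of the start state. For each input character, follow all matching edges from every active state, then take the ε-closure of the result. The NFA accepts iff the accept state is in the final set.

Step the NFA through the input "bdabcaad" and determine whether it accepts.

initial (ε-close {0}): {0}
'b' @ 1: {}  — no active states
rest 'dabcaad' ignored (set empty)
final: {}; accept 5 not in set

Answer: REJECT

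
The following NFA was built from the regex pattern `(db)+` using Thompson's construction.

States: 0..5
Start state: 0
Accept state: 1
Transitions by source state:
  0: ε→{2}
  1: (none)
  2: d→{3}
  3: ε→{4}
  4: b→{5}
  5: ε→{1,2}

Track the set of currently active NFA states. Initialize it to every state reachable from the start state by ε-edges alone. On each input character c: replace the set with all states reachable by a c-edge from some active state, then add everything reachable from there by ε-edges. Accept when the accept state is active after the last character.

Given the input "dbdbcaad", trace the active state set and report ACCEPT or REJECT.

Answer: REJECT

Derivation:
S₀ = ε-closure({0}) = {0,2}
'd' @ 1: {3,4}
'b' @ 2: {1,2,5}  (accept∈set)
'd' @ 3: {3,4}
'b' @ 4: {1,2,5}  (accept∈set)
'c' @ 5: {}  — state set empty
rest 'aad' ignored (set empty)
after full input: {}  (accept=1 not in)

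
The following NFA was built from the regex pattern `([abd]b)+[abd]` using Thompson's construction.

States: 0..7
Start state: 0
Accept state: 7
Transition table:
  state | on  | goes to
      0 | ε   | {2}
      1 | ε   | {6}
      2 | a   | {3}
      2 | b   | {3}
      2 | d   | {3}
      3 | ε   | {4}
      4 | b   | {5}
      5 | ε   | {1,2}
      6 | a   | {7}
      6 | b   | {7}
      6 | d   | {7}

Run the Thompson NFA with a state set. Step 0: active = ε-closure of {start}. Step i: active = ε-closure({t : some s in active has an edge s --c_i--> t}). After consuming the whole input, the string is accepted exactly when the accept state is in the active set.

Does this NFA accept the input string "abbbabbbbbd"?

Answer: ACCEPT

Trace:
initial (ε-close {0}): {0,2}
'a' @ 1: {3,4}
'b' @ 2: {1,2,5,6}
'b' @ 3: {3,4,7}  (accept∈set)
'b' @ 4: {1,2,5,6}
'a' @ 5: {3,4,7}  (accept∈set)
'b' @ 6: {1,2,5,6}
'b' @ 7: {3,4,7}  (accept∈set)
'b' @ 8: {1,2,5,6}
'b' @ 9: {3,4,7}  (accept∈set)
'b' @ 10: {1,2,5,6}
'd' @ 11: {3,4,7}  (accept∈set)
end set {3,4,7} — state 7 in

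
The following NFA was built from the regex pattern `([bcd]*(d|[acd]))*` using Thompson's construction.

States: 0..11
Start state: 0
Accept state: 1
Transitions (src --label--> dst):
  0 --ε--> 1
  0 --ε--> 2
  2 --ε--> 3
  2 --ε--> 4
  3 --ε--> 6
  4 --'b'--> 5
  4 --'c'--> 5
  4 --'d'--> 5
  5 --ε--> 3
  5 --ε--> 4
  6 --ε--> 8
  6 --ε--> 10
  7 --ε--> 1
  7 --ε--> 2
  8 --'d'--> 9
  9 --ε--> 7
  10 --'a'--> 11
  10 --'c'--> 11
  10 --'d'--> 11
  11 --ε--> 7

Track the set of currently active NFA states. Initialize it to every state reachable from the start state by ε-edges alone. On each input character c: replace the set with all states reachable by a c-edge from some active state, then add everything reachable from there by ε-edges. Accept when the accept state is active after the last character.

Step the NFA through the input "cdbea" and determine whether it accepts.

Answer: REJECT

Trace:
initial (ε-close {0}): {0,1,2,3,4,6,8,10}
'c' @ 1: {1,2,3,4,5,6,7,8,10,11}  [accepting]
'd' @ 2: {1,2,3,4,5,6,7,8,9,10,11}  [accepting]
'b' @ 3: {3,4,5,6,8,10}
'e' @ 4: {}  — dead — no transitions
rest 'a' ignored (set empty)
final: {}; accept 1 not in set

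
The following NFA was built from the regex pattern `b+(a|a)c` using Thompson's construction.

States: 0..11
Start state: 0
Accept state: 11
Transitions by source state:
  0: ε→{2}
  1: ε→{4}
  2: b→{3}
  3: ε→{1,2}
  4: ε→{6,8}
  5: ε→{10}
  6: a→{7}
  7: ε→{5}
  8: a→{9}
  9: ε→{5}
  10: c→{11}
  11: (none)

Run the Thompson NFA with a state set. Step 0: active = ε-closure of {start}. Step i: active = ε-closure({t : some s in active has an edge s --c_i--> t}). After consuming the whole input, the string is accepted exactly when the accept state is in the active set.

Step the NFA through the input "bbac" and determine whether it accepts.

Answer: ACCEPT

Trace:
initial (ε-close {0}): {0,2}
'b' @ 1: {1,2,3,4,6,8}
'b' @ 2: {1,2,3,4,6,8}
'a' @ 3: {5,7,9,10}
'c' @ 4: {11}  (accept∈set)
after full input: {11}  (accept=11 in)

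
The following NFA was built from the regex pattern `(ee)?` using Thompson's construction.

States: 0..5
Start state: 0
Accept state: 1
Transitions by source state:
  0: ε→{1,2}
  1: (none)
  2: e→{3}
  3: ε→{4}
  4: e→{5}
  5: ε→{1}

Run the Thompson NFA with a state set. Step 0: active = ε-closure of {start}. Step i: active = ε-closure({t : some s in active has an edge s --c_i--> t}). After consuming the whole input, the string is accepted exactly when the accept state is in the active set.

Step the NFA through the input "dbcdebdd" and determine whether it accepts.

S₀ = ε-closure({0}) = {0,1,2}
'd' @ 1: {}  — no active states
rest 'bcdebdd' ignored (set empty)
end set {} — state 1 not in

Answer: REJECT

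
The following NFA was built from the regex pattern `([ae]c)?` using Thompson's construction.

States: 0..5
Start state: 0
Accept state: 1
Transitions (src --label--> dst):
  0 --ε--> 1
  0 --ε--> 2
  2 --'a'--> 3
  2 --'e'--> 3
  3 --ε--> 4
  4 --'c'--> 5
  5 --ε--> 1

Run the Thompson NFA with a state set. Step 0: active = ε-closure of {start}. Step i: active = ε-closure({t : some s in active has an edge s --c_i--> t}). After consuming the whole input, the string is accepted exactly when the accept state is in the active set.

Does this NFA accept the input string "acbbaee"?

Answer: REJECT

Steps:
initial (ε-close {0}): {0,1,2}
'a' @ 1: {3,4}
'c' @ 2: {1,5}  (accept∈set)
'b' @ 3: {}  — state set empty
rest 'baee' ignored (set empty)
after full input: {}  (accept=1 not in)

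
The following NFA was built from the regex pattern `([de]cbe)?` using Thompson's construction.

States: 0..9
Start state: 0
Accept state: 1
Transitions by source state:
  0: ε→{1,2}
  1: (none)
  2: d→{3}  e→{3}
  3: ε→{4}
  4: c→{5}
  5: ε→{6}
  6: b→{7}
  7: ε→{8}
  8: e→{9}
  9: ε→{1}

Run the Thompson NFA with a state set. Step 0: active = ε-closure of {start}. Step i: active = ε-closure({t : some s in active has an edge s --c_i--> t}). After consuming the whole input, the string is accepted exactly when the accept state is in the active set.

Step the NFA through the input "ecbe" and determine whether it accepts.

initial (ε-close {0}): {0,1,2}
'e' @ 1: {3,4}
'c' @ 2: {5,6}
'b' @ 3: {7,8}
'e' @ 4: {1,9}  [accepting]
end set {1,9} — state 1 in

Answer: ACCEPT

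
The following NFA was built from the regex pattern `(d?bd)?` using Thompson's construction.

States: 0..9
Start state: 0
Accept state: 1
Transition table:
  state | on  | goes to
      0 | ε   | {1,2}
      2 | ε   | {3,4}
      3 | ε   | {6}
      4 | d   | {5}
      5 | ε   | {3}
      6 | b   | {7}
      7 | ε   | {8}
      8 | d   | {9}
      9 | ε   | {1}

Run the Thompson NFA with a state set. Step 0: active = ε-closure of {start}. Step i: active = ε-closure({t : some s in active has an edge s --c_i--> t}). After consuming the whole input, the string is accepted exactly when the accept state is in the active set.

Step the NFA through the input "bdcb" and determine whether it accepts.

Answer: REJECT

Derivation:
start: ε-closure({0}) = {0,1,2,3,4,6}
'b' @ 1: {7,8}
'd' @ 2: {1,9}  (accept∈set)
'c' @ 3: {}  — no active states
rest 'b' ignored (set empty)
after full input: {}  (accept=1 not in)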